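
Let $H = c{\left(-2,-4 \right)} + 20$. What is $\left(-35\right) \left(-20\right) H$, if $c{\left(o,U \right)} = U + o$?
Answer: $9800$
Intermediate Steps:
$H = 14$ ($H = \left(-4 - 2\right) + 20 = -6 + 20 = 14$)
$\left(-35\right) \left(-20\right) H = \left(-35\right) \left(-20\right) 14 = 700 \cdot 14 = 9800$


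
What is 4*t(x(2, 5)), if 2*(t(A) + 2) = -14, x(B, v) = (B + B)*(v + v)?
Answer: -36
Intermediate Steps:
x(B, v) = 4*B*v (x(B, v) = (2*B)*(2*v) = 4*B*v)
t(A) = -9 (t(A) = -2 + (1/2)*(-14) = -2 - 7 = -9)
4*t(x(2, 5)) = 4*(-9) = -36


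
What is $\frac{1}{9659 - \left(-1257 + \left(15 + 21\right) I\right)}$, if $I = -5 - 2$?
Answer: $\frac{1}{11168} \approx 8.9542 \cdot 10^{-5}$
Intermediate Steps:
$I = -7$ ($I = -5 - 2 = -7$)
$\frac{1}{9659 - \left(-1257 + \left(15 + 21\right) I\right)} = \frac{1}{9659 + \left(1257 - \left(15 + 21\right) \left(-7\right)\right)} = \frac{1}{9659 + \left(1257 - 36 \left(-7\right)\right)} = \frac{1}{9659 + \left(1257 - -252\right)} = \frac{1}{9659 + \left(1257 + 252\right)} = \frac{1}{9659 + 1509} = \frac{1}{11168}$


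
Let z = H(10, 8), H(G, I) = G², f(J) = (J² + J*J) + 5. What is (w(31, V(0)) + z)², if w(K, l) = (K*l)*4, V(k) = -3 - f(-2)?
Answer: 3549456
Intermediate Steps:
f(J) = 5 + 2*J² (f(J) = (J² + J²) + 5 = 2*J² + 5 = 5 + 2*J²)
z = 100 (z = 10² = 100)
V(k) = -16 (V(k) = -3 - (5 + 2*(-2)²) = -3 - (5 + 2*4) = -3 - (5 + 8) = -3 - 1*13 = -3 - 13 = -16)
w(K, l) = 4*K*l
(w(31, V(0)) + z)² = (4*31*(-16) + 100)² = (-1984 + 100)² = (-1884)² = 3549456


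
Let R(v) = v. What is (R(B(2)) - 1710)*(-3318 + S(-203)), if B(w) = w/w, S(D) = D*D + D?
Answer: -64408792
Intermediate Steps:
S(D) = D + D² (S(D) = D² + D = D + D²)
B(w) = 1
(R(B(2)) - 1710)*(-3318 + S(-203)) = (1 - 1710)*(-3318 - 203*(1 - 203)) = -1709*(-3318 - 203*(-202)) = -1709*(-3318 + 41006) = -1709*37688 = -64408792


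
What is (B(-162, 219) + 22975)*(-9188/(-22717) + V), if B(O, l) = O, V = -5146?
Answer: -2666668465622/22717 ≈ -1.1739e+8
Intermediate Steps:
(B(-162, 219) + 22975)*(-9188/(-22717) + V) = (-162 + 22975)*(-9188/(-22717) - 5146) = 22813*(-9188*(-1/22717) - 5146) = 22813*(9188/22717 - 5146) = 22813*(-116892494/22717) = -2666668465622/22717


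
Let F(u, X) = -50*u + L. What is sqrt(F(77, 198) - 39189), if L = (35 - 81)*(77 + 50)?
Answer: I*sqrt(48881) ≈ 221.09*I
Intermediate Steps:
L = -5842 (L = -46*127 = -5842)
F(u, X) = -5842 - 50*u (F(u, X) = -50*u - 5842 = -5842 - 50*u)
sqrt(F(77, 198) - 39189) = sqrt((-5842 - 50*77) - 39189) = sqrt((-5842 - 3850) - 39189) = sqrt(-9692 - 39189) = sqrt(-48881) = I*sqrt(48881)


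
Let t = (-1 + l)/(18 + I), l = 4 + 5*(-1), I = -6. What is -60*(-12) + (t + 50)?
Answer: 4619/6 ≈ 769.83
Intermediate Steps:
l = -1 (l = 4 - 5 = -1)
t = -⅙ (t = (-1 - 1)/(18 - 6) = -2/12 = -2*1/12 = -⅙ ≈ -0.16667)
-60*(-12) + (t + 50) = -60*(-12) + (-⅙ + 50) = 720 + 299/6 = 4619/6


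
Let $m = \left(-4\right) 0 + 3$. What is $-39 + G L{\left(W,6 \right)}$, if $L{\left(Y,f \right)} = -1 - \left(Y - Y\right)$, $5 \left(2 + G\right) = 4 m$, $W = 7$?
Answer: $- \frac{197}{5} \approx -39.4$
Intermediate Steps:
$m = 3$ ($m = 0 + 3 = 3$)
$G = \frac{2}{5}$ ($G = -2 + \frac{4 \cdot 3}{5} = -2 + \frac{1}{5} \cdot 12 = -2 + \frac{12}{5} = \frac{2}{5} \approx 0.4$)
$L{\left(Y,f \right)} = -1$ ($L{\left(Y,f \right)} = -1 - 0 = -1 + 0 = -1$)
$-39 + G L{\left(W,6 \right)} = -39 + \frac{2}{5} \left(-1\right) = -39 - \frac{2}{5} = - \frac{197}{5}$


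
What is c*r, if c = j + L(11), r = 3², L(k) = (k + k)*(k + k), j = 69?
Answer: 4977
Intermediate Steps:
L(k) = 4*k² (L(k) = (2*k)*(2*k) = 4*k²)
r = 9
c = 553 (c = 69 + 4*11² = 69 + 4*121 = 69 + 484 = 553)
c*r = 553*9 = 4977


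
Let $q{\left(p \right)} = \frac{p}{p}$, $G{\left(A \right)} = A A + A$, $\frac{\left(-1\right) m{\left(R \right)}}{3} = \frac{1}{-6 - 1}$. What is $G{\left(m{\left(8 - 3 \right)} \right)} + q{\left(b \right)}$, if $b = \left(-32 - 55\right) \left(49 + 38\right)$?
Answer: $\frac{79}{49} \approx 1.6122$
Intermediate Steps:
$m{\left(R \right)} = \frac{3}{7}$ ($m{\left(R \right)} = - \frac{3}{-6 - 1} = - \frac{3}{-7} = \left(-3\right) \left(- \frac{1}{7}\right) = \frac{3}{7}$)
$G{\left(A \right)} = A + A^{2}$ ($G{\left(A \right)} = A^{2} + A = A + A^{2}$)
$b = -7569$ ($b = \left(-87\right) 87 = -7569$)
$q{\left(p \right)} = 1$
$G{\left(m{\left(8 - 3 \right)} \right)} + q{\left(b \right)} = \frac{3 \left(1 + \frac{3}{7}\right)}{7} + 1 = \frac{3}{7} \cdot \frac{10}{7} + 1 = \frac{30}{49} + 1 = \frac{79}{49}$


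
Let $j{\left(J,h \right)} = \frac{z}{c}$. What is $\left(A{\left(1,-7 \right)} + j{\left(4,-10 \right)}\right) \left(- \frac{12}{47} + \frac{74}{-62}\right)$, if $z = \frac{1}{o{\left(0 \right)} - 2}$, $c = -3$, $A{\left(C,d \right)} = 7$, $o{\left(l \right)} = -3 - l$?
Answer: $- \frac{223766}{21855} \approx -10.239$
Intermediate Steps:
$z = - \frac{1}{5}$ ($z = \frac{1}{\left(-3 - 0\right) - 2} = \frac{1}{\left(-3 + 0\right) - 2} = \frac{1}{-3 - 2} = \frac{1}{-5} = - \frac{1}{5} \approx -0.2$)
$j{\left(J,h \right)} = \frac{1}{15}$ ($j{\left(J,h \right)} = - \frac{1}{5 \left(-3\right)} = \left(- \frac{1}{5}\right) \left(- \frac{1}{3}\right) = \frac{1}{15}$)
$\left(A{\left(1,-7 \right)} + j{\left(4,-10 \right)}\right) \left(- \frac{12}{47} + \frac{74}{-62}\right) = \left(7 + \frac{1}{15}\right) \left(- \frac{12}{47} + \frac{74}{-62}\right) = \frac{106 \left(\left(-12\right) \frac{1}{47} + 74 \left(- \frac{1}{62}\right)\right)}{15} = \frac{106 \left(- \frac{12}{47} - \frac{37}{31}\right)}{15} = \frac{106}{15} \left(- \frac{2111}{1457}\right) = - \frac{223766}{21855}$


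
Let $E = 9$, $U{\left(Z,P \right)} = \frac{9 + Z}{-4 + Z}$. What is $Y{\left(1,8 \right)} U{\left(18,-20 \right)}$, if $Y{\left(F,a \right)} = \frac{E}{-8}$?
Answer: $- \frac{243}{112} \approx -2.1696$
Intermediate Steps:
$U{\left(Z,P \right)} = \frac{9 + Z}{-4 + Z}$
$Y{\left(F,a \right)} = - \frac{9}{8}$ ($Y{\left(F,a \right)} = \frac{9}{-8} = 9 \left(- \frac{1}{8}\right) = - \frac{9}{8}$)
$Y{\left(1,8 \right)} U{\left(18,-20 \right)} = - \frac{9 \frac{9 + 18}{-4 + 18}}{8} = - \frac{9 \cdot \frac{1}{14} \cdot 27}{8} = \left(- \frac{9}{8}\right) \frac{27}{14} = - \frac{243}{112}$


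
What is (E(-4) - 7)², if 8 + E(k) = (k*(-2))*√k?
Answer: (15 - 16*I)² ≈ -31.0 - 480.0*I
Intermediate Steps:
E(k) = -8 - 2*k^(3/2) (E(k) = -8 + (k*(-2))*√k = -8 + (-2*k)*√k = -8 - 2*k^(3/2))
(E(-4) - 7)² = ((-8 - (-16)*I) - 7)² = ((-8 + 16*I) - 7)² = (-15 + 16*I)²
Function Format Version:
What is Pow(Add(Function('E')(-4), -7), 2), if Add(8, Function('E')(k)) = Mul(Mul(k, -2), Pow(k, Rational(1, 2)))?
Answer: Pow(Add(15, Mul(-16, I)), 2) ≈ Add(-31.000, Mul(-480.00, I))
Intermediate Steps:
Function('E')(k) = Add(-8, Mul(-2, Pow(k, Rational(3, 2)))) (Function('E')(k) = Add(-8, Mul(Mul(k, -2), Pow(k, Rational(1, 2)))) = Add(-8, Mul(Mul(-2, k), Pow(k, Rational(1, 2)))) = Add(-8, Mul(-2, Pow(k, Rational(3, 2)))))
Pow(Add(Function('E')(-4), -7), 2) = Pow(Add(Add(-8, Mul(-2, Pow(-4, Rational(3, 2)))), -7), 2) = Pow(Add(Add(-8, Mul(-2, Mul(-8, I))), -7), 2) = Pow(Add(Add(-8, Mul(16, I)), -7), 2) = Pow(Add(-15, Mul(16, I)), 2)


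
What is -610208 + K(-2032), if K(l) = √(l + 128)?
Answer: -610208 + 4*I*√119 ≈ -6.1021e+5 + 43.635*I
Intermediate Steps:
K(l) = √(128 + l)
-610208 + K(-2032) = -610208 + √(128 - 2032) = -610208 + √(-1904) = -610208 + 4*I*√119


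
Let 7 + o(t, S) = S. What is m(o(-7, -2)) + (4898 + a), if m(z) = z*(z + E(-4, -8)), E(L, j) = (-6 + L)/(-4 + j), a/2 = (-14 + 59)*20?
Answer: 13543/2 ≈ 6771.5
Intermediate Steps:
o(t, S) = -7 + S
a = 1800 (a = 2*((-14 + 59)*20) = 2*(45*20) = 2*900 = 1800)
E(L, j) = (-6 + L)/(-4 + j)
m(z) = z*(⅚ + z) (m(z) = z*(z + (-6 - 4)/(-4 - 8)) = z*(z - 10/(-12)) = z*(z - 1/12*(-10)) = z*(z + ⅚) = z*(⅚ + z))
m(o(-7, -2)) + (4898 + a) = (-7 - 2)*(5 + 6*(-7 - 2))/6 + (4898 + 1800) = (⅙)*(-9)*(5 + 6*(-9)) + 6698 = (⅙)*(-9)*(5 - 54) + 6698 = (⅙)*(-9)*(-49) + 6698 = 147/2 + 6698 = 13543/2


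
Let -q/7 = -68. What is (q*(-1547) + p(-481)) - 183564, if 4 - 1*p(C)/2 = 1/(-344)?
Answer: -158227615/172 ≈ -9.1993e+5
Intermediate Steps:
p(C) = 1377/172 (p(C) = 8 - 2/(-344) = 8 - 2*(-1/344) = 8 + 1/172 = 1377/172)
q = 476 (q = -7*(-68) = 476)
(q*(-1547) + p(-481)) - 183564 = (476*(-1547) + 1377/172) - 183564 = (-736372 + 1377/172) - 183564 = -126654607/172 - 183564 = -158227615/172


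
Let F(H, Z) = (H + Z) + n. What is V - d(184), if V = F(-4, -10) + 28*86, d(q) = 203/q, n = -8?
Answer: 438821/184 ≈ 2384.9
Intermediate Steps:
F(H, Z) = -8 + H + Z (F(H, Z) = (H + Z) - 8 = -8 + H + Z)
V = 2386 (V = (-8 - 4 - 10) + 28*86 = -22 + 2408 = 2386)
V - d(184) = 2386 - 203/184 = 438821/184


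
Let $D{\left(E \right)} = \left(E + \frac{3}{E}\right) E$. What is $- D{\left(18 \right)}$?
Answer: $-327$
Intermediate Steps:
$D{\left(E \right)} = E \left(E + \frac{3}{E}\right)$
$- D{\left(18 \right)} = - (3 + 18^{2}) = - (3 + 324) = \left(-1\right) 327 = -327$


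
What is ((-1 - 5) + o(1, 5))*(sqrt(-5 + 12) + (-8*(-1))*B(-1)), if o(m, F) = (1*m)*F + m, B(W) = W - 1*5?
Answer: 0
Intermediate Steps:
B(W) = -5 + W (B(W) = W - 5 = -5 + W)
o(m, F) = m + F*m (o(m, F) = m*F + m = F*m + m = m + F*m)
((-1 - 5) + o(1, 5))*(sqrt(-5 + 12) + (-8*(-1))*B(-1)) = ((-1 - 5) + 1*(1 + 5))*(sqrt(-5 + 12) + (-8*(-1))*(-5 - 1)) = (-6 + 1*6)*(sqrt(7) + 8*(-6)) = (-6 + 6)*(sqrt(7) - 48) = 0*(-48 + sqrt(7)) = 0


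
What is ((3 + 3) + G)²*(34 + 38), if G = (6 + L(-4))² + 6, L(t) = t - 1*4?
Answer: 18432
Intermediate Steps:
L(t) = -4 + t (L(t) = t - 4 = -4 + t)
G = 10 (G = (6 + (-4 - 4))² + 6 = (6 - 8)² + 6 = (-2)² + 6 = 4 + 6 = 10)
((3 + 3) + G)²*(34 + 38) = ((3 + 3) + 10)²*(34 + 38) = (6 + 10)²*72 = 16²*72 = 256*72 = 18432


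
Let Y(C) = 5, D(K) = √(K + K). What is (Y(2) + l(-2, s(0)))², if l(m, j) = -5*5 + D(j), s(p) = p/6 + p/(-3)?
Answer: 400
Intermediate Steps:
D(K) = √2*√K (D(K) = √(2*K) = √2*√K)
s(p) = -p/6 (s(p) = p*(⅙) + p*(-⅓) = p/6 - p/3 = -p/6)
l(m, j) = -25 + √2*√j (l(m, j) = -5*5 + √2*√j = -25 + √2*√j)
(Y(2) + l(-2, s(0)))² = (5 + (-25 + √2*√(-⅙*0)))² = (5 + (-25 + √2*√0))² = (5 + (-25 + √2*0))² = (5 + (-25 + 0))² = (5 - 25)² = (-20)² = 400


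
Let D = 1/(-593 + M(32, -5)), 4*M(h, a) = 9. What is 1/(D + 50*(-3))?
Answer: -2363/354454 ≈ -0.0066666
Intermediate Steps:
M(h, a) = 9/4 (M(h, a) = (¼)*9 = 9/4)
D = -4/2363 (D = 1/(-593 + 9/4) = 1/(-2363/4) = -4/2363 ≈ -0.0016928)
1/(D + 50*(-3)) = 1/(-4/2363 + 50*(-3)) = 1/(-4/2363 - 150) = 1/(-354454/2363) = -2363/354454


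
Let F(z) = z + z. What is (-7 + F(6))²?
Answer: 25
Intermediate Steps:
F(z) = 2*z
(-7 + F(6))² = (-7 + 2*6)² = (-7 + 12)² = 5² = 25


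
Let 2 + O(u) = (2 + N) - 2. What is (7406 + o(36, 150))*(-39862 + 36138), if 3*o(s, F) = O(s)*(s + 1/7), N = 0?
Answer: -82470640/3 ≈ -2.7490e+7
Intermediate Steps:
O(u) = -2 (O(u) = -2 + ((2 + 0) - 2) = -2 + (2 - 2) = -2 + 0 = -2)
o(s, F) = -2/21 - 2*s/3 (o(s, F) = (-2*(s + 1/7))/3 = (-2*(s + ⅐))/3 = (-2*(⅐ + s))/3 = (-2/7 - 2*s)/3 = -2/21 - 2*s/3)
(7406 + o(36, 150))*(-39862 + 36138) = (7406 + (-2/21 - ⅔*36))*(-39862 + 36138) = (7406 + (-2/21 - 24))*(-3724) = (7406 - 506/21)*(-3724) = (155020/21)*(-3724) = -82470640/3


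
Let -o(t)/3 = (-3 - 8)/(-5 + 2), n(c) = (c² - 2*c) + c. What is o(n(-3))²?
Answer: 121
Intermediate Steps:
n(c) = c² - c
o(t) = -11 (o(t) = -3*(-3 - 8)/(-5 + 2) = -(-33)/(-3) = -(-33)*(-1)/3 = -3*11/3 = -11)
o(n(-3))² = (-11)² = 121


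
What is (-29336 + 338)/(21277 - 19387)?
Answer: -537/35 ≈ -15.343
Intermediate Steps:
(-29336 + 338)/(21277 - 19387) = -28998/1890 = -28998*1/1890 = -537/35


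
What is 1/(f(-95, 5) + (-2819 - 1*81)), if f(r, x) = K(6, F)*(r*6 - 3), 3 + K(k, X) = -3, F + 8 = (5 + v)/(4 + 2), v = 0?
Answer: 1/538 ≈ 0.0018587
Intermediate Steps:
F = -43/6 (F = -8 + (5 + 0)/(4 + 2) = -8 + 5/6 = -43/6 ≈ -7.1667)
K(k, X) = -6 (K(k, X) = -3 - 3 = -6)
f(r, x) = 18 - 36*r (f(r, x) = -6*(r*6 - 3) = -6*(6*r - 3) = -6*(-3 + 6*r) = 18 - 36*r)
1/(f(-95, 5) + (-2819 - 1*81)) = 1/((18 - 36*(-95)) + (-2819 - 1*81)) = 1/((18 + 3420) + (-2819 - 81)) = 1/(3438 - 2900) = 1/538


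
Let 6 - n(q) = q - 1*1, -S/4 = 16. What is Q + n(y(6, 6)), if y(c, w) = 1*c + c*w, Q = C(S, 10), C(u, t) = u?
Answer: -99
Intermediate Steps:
S = -64 (S = -4*16 = -64)
Q = -64
y(c, w) = c + c*w
n(q) = 7 - q (n(q) = 6 - (q - 1*1) = 6 - (q - 1) = 6 - (-1 + q) = 6 + (1 - q) = 7 - q)
Q + n(y(6, 6)) = -64 + (7 - 6*(1 + 6)) = -64 + (7 - 6*7) = -64 + (7 - 1*42) = -64 + (7 - 42) = -64 - 35 = -99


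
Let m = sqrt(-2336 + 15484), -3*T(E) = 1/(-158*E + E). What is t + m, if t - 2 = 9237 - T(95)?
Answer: 413399054/44745 + 2*sqrt(3287) ≈ 9353.7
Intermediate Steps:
T(E) = 1/(471*E) (T(E) = -1/(3*(-158*E + E)) = -(-1/(157*E))/3 = -(-1)/(471*E) = 1/(471*E))
t = 413399054/44745 (t = 2 + (9237 - 1/(471*95)) = 2 + (9237 - 1*1/44745) = 2 + (9237 - 1/44745) = 2 + 413309564/44745 = 413399054/44745 ≈ 9239.0)
m = 2*sqrt(3287) (m = sqrt(13148) = 2*sqrt(3287) ≈ 114.66)
t + m = 413399054/44745 + 2*sqrt(3287)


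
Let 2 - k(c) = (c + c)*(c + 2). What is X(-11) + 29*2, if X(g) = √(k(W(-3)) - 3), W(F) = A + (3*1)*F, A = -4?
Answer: 58 + I*√287 ≈ 58.0 + 16.941*I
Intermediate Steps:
W(F) = -4 + 3*F (W(F) = -4 + (3*1)*F = -4 + 3*F)
k(c) = 2 - 2*c*(2 + c) (k(c) = 2 - (c + c)*(c + 2) = 2 - 2*c*(2 + c))
X(g) = I*√287 (X(g) = √((2 - 4*(-4 + 3*(-3)) - 2*(-4 + 3*(-3))²) - 3) = √((2 - 4*(-4 - 9) - 2*(-4 - 9)²) - 3) = √((2 - 4*(-13) - 2*(-13)²) - 3) = √((2 + 52 - 2*169) - 3) = √((2 + 52 - 338) - 3) = √(-284 - 3) = √(-287) = I*√287)
X(-11) + 29*2 = I*√287 + 29*2 = I*√287 + 58 = 58 + I*√287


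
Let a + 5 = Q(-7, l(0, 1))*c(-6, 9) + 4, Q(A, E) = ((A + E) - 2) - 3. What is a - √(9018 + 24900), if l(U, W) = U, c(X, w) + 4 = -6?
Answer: 119 - √33918 ≈ -65.168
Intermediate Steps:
c(X, w) = -10 (c(X, w) = -4 - 6 = -10)
Q(A, E) = -5 + A + E (Q(A, E) = (-2 + A + E) - 3 = -5 + A + E)
a = 119 (a = -5 + ((-5 - 7 + 0)*(-10) + 4) = -5 + (-12*(-10) + 4) = -5 + (120 + 4) = -5 + 124 = 119)
a - √(9018 + 24900) = 119 - √(9018 + 24900) = 119 - √33918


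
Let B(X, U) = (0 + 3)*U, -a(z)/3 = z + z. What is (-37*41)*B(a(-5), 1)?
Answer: -4551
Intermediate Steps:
a(z) = -6*z (a(z) = -3*(z + z) = -6*z)
B(X, U) = 3*U
(-37*41)*B(a(-5), 1) = (-37*41)*(3*1) = -1517*3 = -4551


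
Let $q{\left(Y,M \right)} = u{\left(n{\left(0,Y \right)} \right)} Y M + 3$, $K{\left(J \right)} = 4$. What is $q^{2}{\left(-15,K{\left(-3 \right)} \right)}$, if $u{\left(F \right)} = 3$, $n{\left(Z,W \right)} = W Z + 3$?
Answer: $31329$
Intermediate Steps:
$n{\left(Z,W \right)} = 3 + W Z$
$q{\left(Y,M \right)} = 3 + 3 M Y$ ($q{\left(Y,M \right)} = 3 Y M + 3 = 3 M Y + 3 = 3 + 3 M Y$)
$q^{2}{\left(-15,K{\left(-3 \right)} \right)} = \left(3 + 3 \cdot 4 \left(-15\right)\right)^{2} = \left(3 - 180\right)^{2} = \left(-177\right)^{2} = 31329$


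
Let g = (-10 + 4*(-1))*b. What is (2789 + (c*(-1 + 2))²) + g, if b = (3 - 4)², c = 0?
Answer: 2775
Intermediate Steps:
b = 1 (b = (-1)² = 1)
g = -14 (g = (-10 + 4*(-1))*1 = (-10 - 4)*1 = -14*1 = -14)
(2789 + (c*(-1 + 2))²) + g = (2789 + (0*(-1 + 2))²) - 14 = (2789 + (0*1)²) - 14 = (2789 + 0²) - 14 = (2789 + 0) - 14 = 2789 - 14 = 2775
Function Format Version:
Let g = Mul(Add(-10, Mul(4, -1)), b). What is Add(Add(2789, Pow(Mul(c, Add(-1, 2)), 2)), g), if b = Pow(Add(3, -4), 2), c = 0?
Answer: 2775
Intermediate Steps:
b = 1 (b = Pow(-1, 2) = 1)
g = -14 (g = Mul(Add(-10, Mul(4, -1)), 1) = Mul(Add(-10, -4), 1) = Mul(-14, 1) = -14)
Add(Add(2789, Pow(Mul(c, Add(-1, 2)), 2)), g) = Add(Add(2789, Pow(Mul(0, Add(-1, 2)), 2)), -14) = Add(Add(2789, Pow(Mul(0, 1), 2)), -14) = Add(Add(2789, Pow(0, 2)), -14) = Add(Add(2789, 0), -14) = Add(2789, -14) = 2775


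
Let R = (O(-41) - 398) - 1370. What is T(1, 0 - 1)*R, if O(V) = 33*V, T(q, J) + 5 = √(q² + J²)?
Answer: 15605 - 3121*√2 ≈ 11191.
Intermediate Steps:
T(q, J) = -5 + √(J² + q²) (T(q, J) = -5 + √(q² + J²) = -5 + √(J² + q²))
R = -3121 (R = (33*(-41) - 398) - 1370 = (-1353 - 398) - 1370 = -1751 - 1370 = -3121)
T(1, 0 - 1)*R = (-5 + √((0 - 1)² + 1²))*(-3121) = (-5 + √((-1)² + 1))*(-3121) = (-5 + √(1 + 1))*(-3121) = (-5 + √2)*(-3121) = 15605 - 3121*√2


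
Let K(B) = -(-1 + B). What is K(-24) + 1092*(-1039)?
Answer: -1134563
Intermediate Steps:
K(B) = 1 - B
K(-24) + 1092*(-1039) = (1 - 1*(-24)) + 1092*(-1039) = (1 + 24) - 1134588 = 25 - 1134588 = -1134563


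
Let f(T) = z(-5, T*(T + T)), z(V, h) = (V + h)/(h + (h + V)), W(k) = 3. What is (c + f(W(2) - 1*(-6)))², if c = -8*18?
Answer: 2095716841/101761 ≈ 20595.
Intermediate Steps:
c = -144
z(V, h) = (V + h)/(V + 2*h) (z(V, h) = (V + h)/(h + (V + h)) = (V + h)/(V + 2*h))
f(T) = (-5 + 2*T²)/(-5 + 4*T²) (f(T) = (-5 + T*(T + T))/(-5 + 2*(T*(T + T))) = (-5 + T*(2*T))/(-5 + 2*(T*(2*T))) = (-5 + 2*T²)/(-5 + 2*(2*T²)) = (-5 + 2*T²)/(-5 + 4*T²))
(c + f(W(2) - 1*(-6)))² = (-144 + (-5 + 2*(3 - 1*(-6))²)/(-5 + 4*(3 - 1*(-6))²))² = (-144 + (-5 + 2*(3 + 6)²)/(-5 + 4*(3 + 6)²))² = (-144 + (-5 + 2*9²)/(-5 + 4*9²))² = (-144 + (-5 + 2*81)/(-5 + 4*81))² = (-144 + (-5 + 162)/(-5 + 324))² = (-144 + 157/319)² = (-45779/319)² = 2095716841/101761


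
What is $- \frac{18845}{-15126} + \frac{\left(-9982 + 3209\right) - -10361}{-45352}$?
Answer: $\frac{50024147}{42874647} \approx 1.1668$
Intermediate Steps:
$- \frac{18845}{-15126} + \frac{\left(-9982 + 3209\right) - -10361}{-45352} = \left(-18845\right) \left(- \frac{1}{15126}\right) + \left(-6773 + 10361\right) \left(- \frac{1}{45352}\right) = \frac{18845}{15126} + 3588 \left(- \frac{1}{45352}\right) = \frac{18845}{15126} - \frac{897}{11338} = \frac{50024147}{42874647}$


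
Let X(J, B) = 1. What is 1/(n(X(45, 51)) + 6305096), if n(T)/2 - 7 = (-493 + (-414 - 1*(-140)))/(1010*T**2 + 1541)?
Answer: 2551/16084334076 ≈ 1.5860e-7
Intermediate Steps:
n(T) = 14 - 1534/(1541 + 1010*T**2) (n(T) = 14 + 2*((-493 + (-414 - 1*(-140)))/(1010*T**2 + 1541)) = 14 + 2*((-493 + (-414 + 140))/(1541 + 1010*T**2)) = 14 + 2*((-493 - 274)/(1541 + 1010*T**2)) = 14 + 2*(-767/(1541 + 1010*T**2)) = 14 - 1534/(1541 + 1010*T**2))
1/(n(X(45, 51)) + 6305096) = 1/(20*(1002 + 707*1**2)/(1541 + 1010*1**2) + 6305096) = 1/(20*(1002 + 707*1)/(1541 + 1010*1) + 6305096) = 1/(20*(1002 + 707)/(1541 + 1010) + 6305096) = 1/(20*1709/2551 + 6305096) = 1/(20*(1/2551)*1709 + 6305096) = 1/(34180/2551 + 6305096) = 1/(16084334076/2551) = 2551/16084334076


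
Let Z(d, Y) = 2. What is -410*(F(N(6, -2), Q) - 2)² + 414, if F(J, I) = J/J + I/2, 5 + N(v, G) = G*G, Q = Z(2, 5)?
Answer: 414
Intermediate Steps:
Q = 2
N(v, G) = -5 + G² (N(v, G) = -5 + G*G = -5 + G²)
F(J, I) = 1 + I/2 (F(J, I) = 1 + I*(½) = 1 + I/2)
-410*(F(N(6, -2), Q) - 2)² + 414 = -410*((1 + (½)*2) - 2)² + 414 = -410*((1 + 1) - 2)² + 414 = -410*(2 - 2)² + 414 = -410*0² + 414 = -410*0 + 414 = 0 + 414 = 414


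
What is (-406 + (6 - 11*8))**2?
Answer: 238144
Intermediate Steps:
(-406 + (6 - 11*8))**2 = (-406 + (6 - 88))**2 = (-406 - 82)**2 = (-488)**2 = 238144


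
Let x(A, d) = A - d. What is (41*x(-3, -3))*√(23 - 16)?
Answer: 0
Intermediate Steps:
(41*x(-3, -3))*√(23 - 16) = (41*(-3 - 1*(-3)))*√(23 - 16) = (41*(-3 + 3))*√7 = (41*0)*√7 = 0*√7 = 0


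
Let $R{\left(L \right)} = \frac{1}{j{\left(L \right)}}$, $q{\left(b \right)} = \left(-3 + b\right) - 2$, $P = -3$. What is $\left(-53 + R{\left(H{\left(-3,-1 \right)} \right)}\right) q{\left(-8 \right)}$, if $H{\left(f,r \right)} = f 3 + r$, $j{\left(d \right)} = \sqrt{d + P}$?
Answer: $689 + i \sqrt{13} \approx 689.0 + 3.6056 i$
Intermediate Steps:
$q{\left(b \right)} = -5 + b$
$j{\left(d \right)} = \sqrt{-3 + d}$ ($j{\left(d \right)} = \sqrt{d - 3} = \sqrt{-3 + d}$)
$H{\left(f,r \right)} = r + 3 f$ ($H{\left(f,r \right)} = 3 f + r = r + 3 f$)
$R{\left(L \right)} = \frac{1}{\sqrt{-3 + L}}$
$\left(-53 + R{\left(H{\left(-3,-1 \right)} \right)}\right) q{\left(-8 \right)} = \left(-53 + \frac{1}{\sqrt{-3 + \left(-1 + 3 \left(-3\right)\right)}}\right) \left(-5 - 8\right) = \left(-53 + \frac{1}{\sqrt{-3 - 10}}\right) \left(-13\right) = \left(-53 + \frac{1}{\sqrt{-13}}\right) \left(-13\right) = \left(-53 - \frac{i \sqrt{13}}{13}\right) \left(-13\right) = 689 + i \sqrt{13}$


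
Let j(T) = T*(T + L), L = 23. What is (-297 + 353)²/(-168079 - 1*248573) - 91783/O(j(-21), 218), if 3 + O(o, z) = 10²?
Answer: -9560468677/10103811 ≈ -946.22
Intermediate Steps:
j(T) = T*(23 + T) (j(T) = T*(T + 23) = T*(23 + T))
O(o, z) = 97 (O(o, z) = -3 + 10² = -3 + 100 = 97)
(-297 + 353)²/(-168079 - 1*248573) - 91783/O(j(-21), 218) = (-297 + 353)²/(-168079 - 1*248573) - 91783/97 = 56²/(-168079 - 248573) - 91783*1/97 = 3136/(-416652) - 91783/97 = 3136*(-1/416652) - 91783/97 = -784/104163 - 91783/97 = -9560468677/10103811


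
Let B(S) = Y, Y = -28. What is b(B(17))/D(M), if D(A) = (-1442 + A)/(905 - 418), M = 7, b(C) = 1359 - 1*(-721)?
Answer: -202592/287 ≈ -705.90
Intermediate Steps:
B(S) = -28
b(C) = 2080 (b(C) = 1359 + 721 = 2080)
D(A) = -1442/487 + A/487 (D(A) = (-1442 + A)/487 = (-1442 + A)*(1/487) = -1442/487 + A/487)
b(B(17))/D(M) = 2080/(-1442/487 + (1/487)*7) = 2080/(-1442/487 + 7/487) = 2080/(-1435/487) = 2080*(-487/1435) = -202592/287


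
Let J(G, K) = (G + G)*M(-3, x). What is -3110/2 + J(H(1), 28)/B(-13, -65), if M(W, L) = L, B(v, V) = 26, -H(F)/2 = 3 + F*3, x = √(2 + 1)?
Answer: -1555 - 12*√3/13 ≈ -1556.6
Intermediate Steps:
x = √3 ≈ 1.7320
H(F) = -6 - 6*F (H(F) = -2*(3 + F*3) = -2*(3 + 3*F) = -6 - 6*F)
J(G, K) = 2*G*√3 (J(G, K) = (G + G)*√3 = (2*G)*√3 = 2*G*√3)
-3110/2 + J(H(1), 28)/B(-13, -65) = -3110/2 + (2*(-6 - 6*1)*√3)/26 = -3110*½ + (2*(-6 - 6)*√3)*(1/26) = -1555 + (2*(-12)*√3)*(1/26) = -1555 - 24*√3*(1/26) = -1555 - 12*√3/13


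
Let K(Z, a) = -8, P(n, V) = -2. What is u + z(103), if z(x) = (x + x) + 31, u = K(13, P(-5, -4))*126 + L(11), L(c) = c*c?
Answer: -650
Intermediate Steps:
L(c) = c²
u = -887 (u = -8*126 + 11² = -1008 + 121 = -887)
z(x) = 31 + 2*x (z(x) = 2*x + 31 = 31 + 2*x)
u + z(103) = -887 + (31 + 2*103) = -887 + (31 + 206) = -887 + 237 = -650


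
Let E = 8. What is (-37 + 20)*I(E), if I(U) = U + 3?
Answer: -187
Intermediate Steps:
I(U) = 3 + U
(-37 + 20)*I(E) = (-37 + 20)*(3 + 8) = -17*11 = -187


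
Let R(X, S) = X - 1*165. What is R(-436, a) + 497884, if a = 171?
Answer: 497283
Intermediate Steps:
R(X, S) = -165 + X (R(X, S) = X - 165 = -165 + X)
R(-436, a) + 497884 = (-165 - 436) + 497884 = -601 + 497884 = 497283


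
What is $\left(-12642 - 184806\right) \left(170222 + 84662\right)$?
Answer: $-50326336032$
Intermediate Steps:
$\left(-12642 - 184806\right) \left(170222 + 84662\right) = \left(-197448\right) 254884 = -50326336032$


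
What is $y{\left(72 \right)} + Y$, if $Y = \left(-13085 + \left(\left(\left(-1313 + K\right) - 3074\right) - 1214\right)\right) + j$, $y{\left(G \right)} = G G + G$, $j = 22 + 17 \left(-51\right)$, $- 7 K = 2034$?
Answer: $- \frac{101959}{7} \approx -14566.0$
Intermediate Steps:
$K = - \frac{2034}{7}$ ($K = \left(- \frac{1}{7}\right) 2034 = - \frac{2034}{7} \approx -290.57$)
$j = -845$ ($j = 22 - 867 = -845$)
$y{\left(G \right)} = G + G^{2}$ ($y{\left(G \right)} = G^{2} + G = G + G^{2}$)
$Y = - \frac{138751}{7}$ ($Y = \left(-13085 - \frac{41241}{7}\right) - 845 = - \frac{132836}{7} - 845 = - \frac{138751}{7} \approx -19822.0$)
$y{\left(72 \right)} + Y = 72 \left(1 + 72\right) - \frac{138751}{7} = 72 \cdot 73 - \frac{138751}{7} = 5256 - \frac{138751}{7} = - \frac{101959}{7}$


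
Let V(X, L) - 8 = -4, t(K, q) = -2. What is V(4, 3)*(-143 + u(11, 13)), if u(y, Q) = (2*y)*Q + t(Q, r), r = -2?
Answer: 564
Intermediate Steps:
u(y, Q) = -2 + 2*Q*y (u(y, Q) = (2*y)*Q - 2 = 2*Q*y - 2 = -2 + 2*Q*y)
V(X, L) = 4 (V(X, L) = 8 - 4 = 4)
V(4, 3)*(-143 + u(11, 13)) = 4*(-143 + (-2 + 2*13*11)) = 4*(-143 + (-2 + 286)) = 4*(-143 + 284) = 4*141 = 564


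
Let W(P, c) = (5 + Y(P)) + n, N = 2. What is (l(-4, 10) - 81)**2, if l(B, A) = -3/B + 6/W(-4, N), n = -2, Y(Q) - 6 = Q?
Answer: 2499561/400 ≈ 6248.9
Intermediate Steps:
Y(Q) = 6 + Q
W(P, c) = 9 + P (W(P, c) = (5 + (6 + P)) - 2 = (11 + P) - 2 = 9 + P)
l(B, A) = 6/5 - 3/B (l(B, A) = -3/B + 6/(9 - 4) = -3/B + 6/5 = 6/5 - 3/B)
(l(-4, 10) - 81)**2 = ((6/5 - 3/(-4)) - 81)**2 = ((6/5 - 3*(-1/4)) - 81)**2 = ((6/5 + 3/4) - 81)**2 = (39/20 - 81)**2 = (-1581/20)**2 = 2499561/400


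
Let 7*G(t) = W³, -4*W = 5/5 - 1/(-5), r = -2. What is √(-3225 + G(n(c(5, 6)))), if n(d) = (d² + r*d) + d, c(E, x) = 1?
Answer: I*√1580251890/700 ≈ 56.789*I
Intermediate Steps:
W = -3/10 (W = -(5/5 - 1/(-5))/4 = -(5*(⅕) - 1*(-⅕))/4 = -(1 + ⅕)/4 = -¼*6/5 = -3/10 ≈ -0.30000)
n(d) = d² - d (n(d) = (d² - 2*d) + d = d² - d)
G(t) = -27/7000 (G(t) = (-3/10)³/7 = (⅐)*(-27/1000) = -27/7000)
√(-3225 + G(n(c(5, 6)))) = √(-3225 - 27/7000) = √(-22575027/7000) = I*√1580251890/700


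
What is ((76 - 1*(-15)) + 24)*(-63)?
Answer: -7245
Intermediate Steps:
((76 - 1*(-15)) + 24)*(-63) = ((76 + 15) + 24)*(-63) = (91 + 24)*(-63) = 115*(-63) = -7245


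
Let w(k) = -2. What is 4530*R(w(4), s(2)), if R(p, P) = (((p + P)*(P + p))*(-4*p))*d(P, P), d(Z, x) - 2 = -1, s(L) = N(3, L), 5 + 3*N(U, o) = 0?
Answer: 1461680/3 ≈ 4.8723e+5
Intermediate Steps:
N(U, o) = -5/3 (N(U, o) = -5/3 + (⅓)*0 = -5/3 + 0 = -5/3)
s(L) = -5/3
d(Z, x) = 1 (d(Z, x) = 2 - 1 = 1)
R(p, P) = -4*p*(P + p)² (R(p, P) = (((p + P)*(P + p))*(-4*p))*1 = (((P + p)*(P + p))*(-4*p))*1 = ((P + p)²*(-4*p))*1 = -4*p*(P + p)²*1 = -4*p*(P + p)²)
4530*R(w(4), s(2)) = 4530*(-4*(-2)*(-5/3 - 2)²) = 4530*(-4*(-2)*(-11/3)²) = 4530*(-4*(-2)*121/9) = 4530*(968/9) = 1461680/3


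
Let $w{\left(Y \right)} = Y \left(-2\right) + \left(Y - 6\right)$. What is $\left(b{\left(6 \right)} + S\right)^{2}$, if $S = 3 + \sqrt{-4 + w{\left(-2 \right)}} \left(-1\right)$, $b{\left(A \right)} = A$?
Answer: $73 - 36 i \sqrt{2} \approx 73.0 - 50.912 i$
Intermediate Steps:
$w{\left(Y \right)} = -6 - Y$ ($w{\left(Y \right)} = - 2 Y + \left(Y - 6\right) = - 2 Y + \left(-6 + Y\right) = -6 - Y$)
$S = 3 - 2 i \sqrt{2}$ ($S = 3 + \sqrt{-4 - 4} \left(-1\right) = 3 + \sqrt{-8} \left(-1\right) = 3 + 2 i \sqrt{2} \left(-1\right) = 3 - 2 i \sqrt{2} \approx 3.0 - 2.8284 i$)
$\left(b{\left(6 \right)} + S\right)^{2} = \left(6 + \left(3 - 2 i \sqrt{2}\right)\right)^{2} = \left(9 - 2 i \sqrt{2}\right)^{2}$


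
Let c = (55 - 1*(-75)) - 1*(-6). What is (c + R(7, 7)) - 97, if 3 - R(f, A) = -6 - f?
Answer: 55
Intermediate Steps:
R(f, A) = 9 + f (R(f, A) = 3 - (-6 - f) = 3 + (6 + f) = 9 + f)
c = 136 (c = (55 + 75) + 6 = 130 + 6 = 136)
(c + R(7, 7)) - 97 = (136 + (9 + 7)) - 97 = (136 + 16) - 97 = 152 - 97 = 55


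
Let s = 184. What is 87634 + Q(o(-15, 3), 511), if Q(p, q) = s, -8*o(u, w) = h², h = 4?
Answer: 87818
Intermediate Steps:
o(u, w) = -2 (o(u, w) = -⅛*4² = -⅛*16 = -2)
Q(p, q) = 184
87634 + Q(o(-15, 3), 511) = 87634 + 184 = 87818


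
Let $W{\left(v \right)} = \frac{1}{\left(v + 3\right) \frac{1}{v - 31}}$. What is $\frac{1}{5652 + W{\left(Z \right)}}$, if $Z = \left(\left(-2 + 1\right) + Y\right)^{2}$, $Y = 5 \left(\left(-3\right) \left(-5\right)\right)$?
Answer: $\frac{5479}{30972753} \approx 0.0001769$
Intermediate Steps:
$Y = 75$ ($Y = 5 \cdot 15 = 75$)
$Z = 5476$ ($Z = \left(\left(-2 + 1\right) + 75\right)^{2} = \left(-1 + 75\right)^{2} = 74^{2} = 5476$)
$W{\left(v \right)} = \frac{-31 + v}{3 + v}$ ($W{\left(v \right)} = \frac{1}{\left(3 + v\right) \frac{1}{-31 + v}} = \frac{1}{\frac{1}{-31 + v} \left(3 + v\right)} = \frac{-31 + v}{3 + v}$)
$\frac{1}{5652 + W{\left(Z \right)}} = \frac{1}{5652 + \frac{-31 + 5476}{3 + 5476}} = \frac{1}{5652 + \frac{1}{5479} \cdot 5445} = \frac{1}{5652 + \frac{5445}{5479}} = \frac{1}{\frac{30972753}{5479}} = \frac{5479}{30972753}$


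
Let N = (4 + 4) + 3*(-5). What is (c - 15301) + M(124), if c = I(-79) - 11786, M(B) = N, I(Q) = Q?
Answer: -27173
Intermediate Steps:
N = -7 (N = 8 - 15 = -7)
M(B) = -7
c = -11865 (c = -79 - 11786 = -11865)
(c - 15301) + M(124) = (-11865 - 15301) - 7 = -27166 - 7 = -27173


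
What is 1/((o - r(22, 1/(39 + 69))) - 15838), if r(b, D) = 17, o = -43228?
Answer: -1/59083 ≈ -1.6925e-5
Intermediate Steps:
1/((o - r(22, 1/(39 + 69))) - 15838) = 1/((-43228 - 1*17) - 15838) = 1/((-43228 - 17) - 15838) = 1/(-43245 - 15838) = 1/(-59083) = -1/59083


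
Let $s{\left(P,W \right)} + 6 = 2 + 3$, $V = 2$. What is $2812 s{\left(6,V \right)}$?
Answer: $-2812$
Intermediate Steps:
$s{\left(P,W \right)} = -1$ ($s{\left(P,W \right)} = -6 + \left(2 + 3\right) = -6 + 5 = -1$)
$2812 s{\left(6,V \right)} = 2812 \left(-1\right) = -2812$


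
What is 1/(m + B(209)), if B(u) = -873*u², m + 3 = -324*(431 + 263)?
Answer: -1/38358372 ≈ -2.6070e-8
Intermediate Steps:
m = -224859 (m = -3 - 324*(431 + 263) = -3 - 324*694 = -3 - 224856 = -224859)
1/(m + B(209)) = 1/(-224859 - 873*209²) = 1/(-224859 - 873*43681) = 1/(-224859 - 38133513) = 1/(-38358372) = -1/38358372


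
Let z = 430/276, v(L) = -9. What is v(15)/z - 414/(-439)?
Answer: -456228/94385 ≈ -4.8337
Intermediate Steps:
z = 215/138 (z = 430*(1/276) = 215/138 ≈ 1.5580)
v(15)/z - 414/(-439) = -9/215/138 - 414/(-439) = -9*138/215 - 414*(-1/439) = -1242/215 + 414/439 = -456228/94385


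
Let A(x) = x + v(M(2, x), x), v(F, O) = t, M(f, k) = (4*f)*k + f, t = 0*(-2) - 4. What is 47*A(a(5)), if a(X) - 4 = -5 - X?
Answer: -470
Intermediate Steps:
t = -4 (t = 0 - 4 = -4)
M(f, k) = f + 4*f*k (M(f, k) = 4*f*k + f = f + 4*f*k)
a(X) = -1 - X (a(X) = 4 + (-5 - X) = -1 - X)
v(F, O) = -4
A(x) = -4 + x (A(x) = x - 4 = -4 + x)
47*A(a(5)) = 47*(-4 + (-1 - 1*5)) = 47*(-4 + (-1 - 5)) = 47*(-4 - 6) = 47*(-10) = -470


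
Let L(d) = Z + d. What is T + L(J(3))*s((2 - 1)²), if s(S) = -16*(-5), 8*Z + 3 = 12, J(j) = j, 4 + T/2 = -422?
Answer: -522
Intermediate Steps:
T = -852 (T = -8 + 2*(-422) = -8 - 844 = -852)
Z = 9/8 (Z = -3/8 + (⅛)*12 = -3/8 + 3/2 = 9/8 ≈ 1.1250)
L(d) = 9/8 + d
s(S) = 80
T + L(J(3))*s((2 - 1)²) = -852 + (9/8 + 3)*80 = -852 + (33/8)*80 = -852 + 330 = -522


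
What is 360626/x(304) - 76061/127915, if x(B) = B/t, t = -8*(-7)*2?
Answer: 322904878371/2430385 ≈ 1.3286e+5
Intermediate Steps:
t = 112 (t = 56*2 = 112)
x(B) = B/112
360626/x(304) - 76061/127915 = 360626/(((1/112)*304)) - 76061/127915 = 360626/(19/7) - 76061*1/127915 = 360626*(7/19) - 76061/127915 = 2524382/19 - 76061/127915 = 322904878371/2430385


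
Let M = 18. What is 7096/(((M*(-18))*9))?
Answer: -1774/729 ≈ -2.4335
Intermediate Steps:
7096/(((M*(-18))*9)) = 7096/(((18*(-18))*9)) = 7096/((-324*9)) = 7096/(-2916) = 7096*(-1/2916) = -1774/729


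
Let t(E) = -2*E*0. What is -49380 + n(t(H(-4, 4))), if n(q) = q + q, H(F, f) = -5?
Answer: -49380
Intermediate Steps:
t(E) = 0
n(q) = 2*q
-49380 + n(t(H(-4, 4))) = -49380 + 2*0 = -49380 + 0 = -49380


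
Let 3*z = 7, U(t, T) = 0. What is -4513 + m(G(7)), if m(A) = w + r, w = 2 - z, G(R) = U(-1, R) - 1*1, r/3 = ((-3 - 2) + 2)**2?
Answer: -13459/3 ≈ -4486.3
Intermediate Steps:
r = 27 (r = 3*((-3 - 2) + 2)**2 = 3*(-5 + 2)**2 = 3*(-3)**2 = 3*9 = 27)
z = 7/3 (z = (1/3)*7 = 7/3 ≈ 2.3333)
G(R) = -1 (G(R) = 0 - 1*1 = 0 - 1 = -1)
w = -1/3 (w = 2 - 1*7/3 = 2 - 7/3 = -1/3 ≈ -0.33333)
m(A) = 80/3 (m(A) = -1/3 + 27 = 80/3)
-4513 + m(G(7)) = -4513 + 80/3 = -13459/3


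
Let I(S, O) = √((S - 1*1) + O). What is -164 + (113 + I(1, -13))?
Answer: -51 + I*√13 ≈ -51.0 + 3.6056*I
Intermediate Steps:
I(S, O) = √(-1 + O + S) (I(S, O) = √((S - 1) + O) = √((-1 + S) + O) = √(-1 + O + S))
-164 + (113 + I(1, -13)) = -164 + (113 + √(-1 - 13 + 1)) = -164 + (113 + √(-13)) = -164 + (113 + I*√13) = -51 + I*√13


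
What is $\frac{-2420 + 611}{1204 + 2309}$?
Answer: $- \frac{603}{1171} \approx -0.51494$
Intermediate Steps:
$\frac{-2420 + 611}{1204 + 2309} = - \frac{1809}{3513} = \left(-1809\right) \frac{1}{3513} = - \frac{603}{1171}$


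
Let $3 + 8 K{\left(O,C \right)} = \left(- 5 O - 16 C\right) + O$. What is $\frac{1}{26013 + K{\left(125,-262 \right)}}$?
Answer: $\frac{8}{211793} \approx 3.7773 \cdot 10^{-5}$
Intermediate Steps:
$K{\left(O,C \right)} = - \frac{3}{8} - 2 C - \frac{O}{2}$ ($K{\left(O,C \right)} = - \frac{3}{8} + \frac{\left(- 5 O - 16 C\right) + O}{8} = - \frac{3}{8} + \frac{\left(- 16 C - 5 O\right) + O}{8} = - \frac{3}{8} + \frac{- 16 C - 4 O}{8} = - \frac{3}{8} - \left(\frac{O}{2} + 2 C\right) = - \frac{3}{8} - 2 C - \frac{O}{2}$)
$\frac{1}{26013 + K{\left(125,-262 \right)}} = \frac{1}{26013 - - \frac{3689}{8}} = \frac{1}{26013 + \frac{3689}{8}} = \frac{1}{\frac{211793}{8}} = \frac{8}{211793}$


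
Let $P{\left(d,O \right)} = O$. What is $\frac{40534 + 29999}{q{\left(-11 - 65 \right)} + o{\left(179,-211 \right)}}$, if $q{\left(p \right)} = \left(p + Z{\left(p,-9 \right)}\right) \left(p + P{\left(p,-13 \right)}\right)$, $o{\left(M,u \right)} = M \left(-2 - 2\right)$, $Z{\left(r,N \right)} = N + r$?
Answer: $\frac{70533}{13613} \approx 5.1813$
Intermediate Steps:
$o{\left(M,u \right)} = - 4 M$ ($o{\left(M,u \right)} = M \left(-4\right) = - 4 M$)
$q{\left(p \right)} = \left(-13 + p\right) \left(-9 + 2 p\right)$ ($q{\left(p \right)} = \left(p + \left(-9 + p\right)\right) \left(p - 13\right) = \left(-9 + 2 p\right) \left(-13 + p\right) = \left(-13 + p\right) \left(-9 + 2 p\right)$)
$\frac{40534 + 29999}{q{\left(-11 - 65 \right)} + o{\left(179,-211 \right)}} = \frac{40534 + 29999}{\left(117 - 35 \left(-11 - 65\right) + 2 \left(-11 - 65\right)^{2}\right) - 716} = \frac{70533}{\left(117 - 35 \left(-11 - 65\right) + 2 \left(-11 - 65\right)^{2}\right) - 716} = \frac{70533}{\left(117 - -2660 + 2 \left(-76\right)^{2}\right) - 716} = \frac{70533}{\left(117 + 2660 + 2 \cdot 5776\right) - 716} = \frac{70533}{\left(117 + 2660 + 11552\right) - 716} = \frac{70533}{14329 - 716} = \frac{70533}{13613}$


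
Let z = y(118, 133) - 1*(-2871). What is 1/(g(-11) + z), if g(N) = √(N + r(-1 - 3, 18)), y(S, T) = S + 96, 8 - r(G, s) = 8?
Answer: 3085/9517236 - I*√11/9517236 ≈ 0.00032415 - 3.4849e-7*I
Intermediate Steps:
r(G, s) = 0 (r(G, s) = 8 - 1*8 = 8 - 8 = 0)
y(S, T) = 96 + S
g(N) = √N (g(N) = √(N + 0) = √N)
z = 3085 (z = (96 + 118) - 1*(-2871) = 214 + 2871 = 3085)
1/(g(-11) + z) = 1/(√(-11) + 3085) = 1/(I*√11 + 3085) = 1/(3085 + I*√11)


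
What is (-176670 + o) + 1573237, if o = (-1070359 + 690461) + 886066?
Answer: 1902735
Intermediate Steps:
o = 506168 (o = -379898 + 886066 = 506168)
(-176670 + o) + 1573237 = (-176670 + 506168) + 1573237 = 329498 + 1573237 = 1902735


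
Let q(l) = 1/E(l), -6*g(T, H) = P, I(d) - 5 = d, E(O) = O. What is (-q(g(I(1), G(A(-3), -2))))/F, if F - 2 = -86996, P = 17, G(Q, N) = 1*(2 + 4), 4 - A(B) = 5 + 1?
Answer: -1/246483 ≈ -4.0571e-6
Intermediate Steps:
A(B) = -2 (A(B) = 4 - (5 + 1) = 4 - 1*6 = 4 - 6 = -2)
G(Q, N) = 6 (G(Q, N) = 1*6 = 6)
I(d) = 5 + d
g(T, H) = -17/6 (g(T, H) = -⅙*17 = -17/6)
q(l) = 1/l
F = -86994 (F = 2 - 86996 = -86994)
(-q(g(I(1), G(A(-3), -2))))/F = -1/(-17/6)/(-86994) = -1*(-6/17)*(-1/86994) = (6/17)*(-1/86994) = -1/246483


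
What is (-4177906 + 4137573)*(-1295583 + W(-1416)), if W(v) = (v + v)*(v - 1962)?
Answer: -333590734029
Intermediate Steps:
W(v) = 2*v*(-1962 + v) (W(v) = (2*v)*(-1962 + v) = 2*v*(-1962 + v))
(-4177906 + 4137573)*(-1295583 + W(-1416)) = (-4177906 + 4137573)*(-1295583 + 2*(-1416)*(-1962 - 1416)) = -40333*(-1295583 + 2*(-1416)*(-3378)) = -40333*(-1295583 + 9566496) = -40333*8270913 = -333590734029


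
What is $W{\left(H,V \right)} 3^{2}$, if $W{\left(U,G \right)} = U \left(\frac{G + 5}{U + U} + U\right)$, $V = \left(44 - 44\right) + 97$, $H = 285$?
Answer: $731484$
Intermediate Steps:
$V = 97$ ($V = 0 + 97 = 97$)
$W{\left(U,G \right)} = U \left(U + \frac{5 + G}{2 U}\right)$ ($W{\left(U,G \right)} = U \left(\frac{5 + G}{2 U} + U\right) = U \left(U + \frac{5 + G}{2 U}\right)$)
$W{\left(H,V \right)} 3^{2} = \left(\frac{5}{2} + 285^{2} + \frac{1}{2} \cdot 97\right) 3^{2} = \left(\frac{5}{2} + 81225 + \frac{97}{2}\right) 9 = 81276 \cdot 9 = 731484$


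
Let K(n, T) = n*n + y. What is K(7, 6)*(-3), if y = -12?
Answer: -111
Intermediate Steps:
K(n, T) = -12 + n² (K(n, T) = n*n - 12 = n² - 12 = -12 + n²)
K(7, 6)*(-3) = (-12 + 7²)*(-3) = (-12 + 49)*(-3) = 37*(-3) = -111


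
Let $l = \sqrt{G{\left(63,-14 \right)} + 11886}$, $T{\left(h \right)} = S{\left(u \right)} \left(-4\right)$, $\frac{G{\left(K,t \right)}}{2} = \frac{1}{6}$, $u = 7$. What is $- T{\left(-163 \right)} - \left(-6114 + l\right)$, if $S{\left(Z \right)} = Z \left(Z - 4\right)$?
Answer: $6198 - \frac{13 \sqrt{633}}{3} \approx 6089.0$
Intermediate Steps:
$S{\left(Z \right)} = Z \left(-4 + Z\right)$
$G{\left(K,t \right)} = \frac{1}{3}$ ($G{\left(K,t \right)} = \frac{2}{6} = 2 \cdot \frac{1}{6} = \frac{1}{3}$)
$T{\left(h \right)} = -84$ ($T{\left(h \right)} = 7 \left(-4 + 7\right) \left(-4\right) = 7 \cdot 3 \left(-4\right) = 21 \left(-4\right) = -84$)
$l = \frac{13 \sqrt{633}}{3}$ ($l = \sqrt{\frac{1}{3} + 11886} = \sqrt{\frac{35659}{3}} = \frac{13 \sqrt{633}}{3} \approx 109.02$)
$- T{\left(-163 \right)} - \left(-6114 + l\right) = \left(-1\right) \left(-84\right) + \left(6114 - \frac{13 \sqrt{633}}{3}\right) = 84 + \left(6114 - \frac{13 \sqrt{633}}{3}\right) = 6198 - \frac{13 \sqrt{633}}{3}$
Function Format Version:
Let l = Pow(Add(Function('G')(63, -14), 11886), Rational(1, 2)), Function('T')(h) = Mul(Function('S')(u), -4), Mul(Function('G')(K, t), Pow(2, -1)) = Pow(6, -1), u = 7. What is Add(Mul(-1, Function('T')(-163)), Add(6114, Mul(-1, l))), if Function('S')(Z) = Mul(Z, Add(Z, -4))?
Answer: Add(6198, Mul(Rational(-13, 3), Pow(633, Rational(1, 2)))) ≈ 6089.0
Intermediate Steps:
Function('S')(Z) = Mul(Z, Add(-4, Z))
Function('G')(K, t) = Rational(1, 3) (Function('G')(K, t) = Mul(2, Pow(6, -1)) = Mul(2, Rational(1, 6)) = Rational(1, 3))
Function('T')(h) = -84 (Function('T')(h) = Mul(Mul(7, Add(-4, 7)), -4) = Mul(Mul(7, 3), -4) = Mul(21, -4) = -84)
l = Mul(Rational(13, 3), Pow(633, Rational(1, 2))) (l = Pow(Add(Rational(1, 3), 11886), Rational(1, 2)) = Pow(Rational(35659, 3), Rational(1, 2)) = Mul(Rational(13, 3), Pow(633, Rational(1, 2))) ≈ 109.02)
Add(Mul(-1, Function('T')(-163)), Add(6114, Mul(-1, l))) = Add(Mul(-1, -84), Add(6114, Mul(-1, Mul(Rational(13, 3), Pow(633, Rational(1, 2)))))) = Add(84, Add(6114, Mul(Rational(-13, 3), Pow(633, Rational(1, 2))))) = Add(6198, Mul(Rational(-13, 3), Pow(633, Rational(1, 2))))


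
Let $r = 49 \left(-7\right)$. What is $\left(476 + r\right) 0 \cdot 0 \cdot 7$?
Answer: $0$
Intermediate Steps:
$r = -343$
$\left(476 + r\right) 0 \cdot 0 \cdot 7 = \left(476 - 343\right) 0 \cdot 0 \cdot 7 = 133 \cdot 0 \cdot 7 = 133 \cdot 0 = 0$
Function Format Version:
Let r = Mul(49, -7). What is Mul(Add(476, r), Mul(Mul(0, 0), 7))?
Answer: 0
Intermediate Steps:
r = -343
Mul(Add(476, r), Mul(Mul(0, 0), 7)) = Mul(Add(476, -343), Mul(Mul(0, 0), 7)) = Mul(133, Mul(0, 7)) = Mul(133, 0) = 0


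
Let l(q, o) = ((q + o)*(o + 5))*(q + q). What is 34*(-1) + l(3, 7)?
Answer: 686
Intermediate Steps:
l(q, o) = 2*q*(5 + o)*(o + q) (l(q, o) = ((o + q)*(5 + o))*(2*q) = ((5 + o)*(o + q))*(2*q) = 2*q*(5 + o)*(o + q))
34*(-1) + l(3, 7) = 34*(-1) + 2*3*(7² + 5*7 + 5*3 + 7*3) = -34 + 2*3*(49 + 35 + 15 + 21) = -34 + 2*3*120 = -34 + 720 = 686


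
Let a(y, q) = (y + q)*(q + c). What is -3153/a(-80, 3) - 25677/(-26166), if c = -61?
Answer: 383001/1391159 ≈ 0.27531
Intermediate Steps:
a(y, q) = (-61 + q)*(q + y) (a(y, q) = (y + q)*(q - 61) = (q + y)*(-61 + q) = (-61 + q)*(q + y))
-3153/a(-80, 3) - 25677/(-26166) = -3153/(3² - 61*3 - 61*(-80) + 3*(-80)) - 25677/(-26166) = -3153/(9 - 183 + 4880 - 240) - 25677*(-1/26166) = -3153/4466 + 8559/8722 = 383001/1391159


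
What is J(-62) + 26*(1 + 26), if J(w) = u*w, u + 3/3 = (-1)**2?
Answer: 702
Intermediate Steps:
u = 0 (u = -1 + (-1)**2 = -1 + 1 = 0)
J(w) = 0 (J(w) = 0*w = 0)
J(-62) + 26*(1 + 26) = 0 + 26*(1 + 26) = 0 + 26*27 = 0 + 702 = 702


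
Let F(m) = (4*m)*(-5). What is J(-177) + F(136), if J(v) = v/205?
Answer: -557777/205 ≈ -2720.9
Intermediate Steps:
F(m) = -20*m
J(v) = v/205 (J(v) = v*(1/205) = v/205)
J(-177) + F(136) = (1/205)*(-177) - 20*136 = -177/205 - 2720 = -557777/205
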